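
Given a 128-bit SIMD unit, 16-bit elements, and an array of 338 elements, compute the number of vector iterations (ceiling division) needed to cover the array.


Width = 128 / 16 = 8 elements per vector op
Iterations = ceil(338 / 8) = 43

43


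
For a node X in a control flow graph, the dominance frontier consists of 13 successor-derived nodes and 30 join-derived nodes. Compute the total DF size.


DF(X) = direct successor contributions + join point contributions
= 13 + 30 = 43

43


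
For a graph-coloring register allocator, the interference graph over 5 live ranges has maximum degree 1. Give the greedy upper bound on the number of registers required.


Greedy coloring never needs more than (max_degree + 1) colors: when coloring a vertex, at most max_degree neighbors are already colored.
Upper bound = 1 + 1 = 2

2


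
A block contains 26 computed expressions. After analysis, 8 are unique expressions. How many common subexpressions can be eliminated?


CSE count = total expressions - unique expressions
= 26 - 8 = 18

18


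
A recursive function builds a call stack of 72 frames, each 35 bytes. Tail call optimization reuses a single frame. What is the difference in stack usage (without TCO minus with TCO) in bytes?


Without TCO: 72 * 35 = 2520 bytes
With TCO: reuse 1 frame = 35 bytes
Savings = 2520 - 35 = 2485

2485


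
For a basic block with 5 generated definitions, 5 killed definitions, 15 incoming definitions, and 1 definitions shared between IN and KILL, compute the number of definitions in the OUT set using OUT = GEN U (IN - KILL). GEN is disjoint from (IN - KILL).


IN - KILL: 15 - 1 = 14 surviving definitions
OUT = GEN + surviving = 5 + 14 = 19

19


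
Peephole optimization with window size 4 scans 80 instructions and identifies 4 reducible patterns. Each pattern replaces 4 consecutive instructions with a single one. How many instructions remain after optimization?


Each match removes 3 instructions.
Total removed = 4 * 3 = 12
Remaining = 80 - 12 = 68

68


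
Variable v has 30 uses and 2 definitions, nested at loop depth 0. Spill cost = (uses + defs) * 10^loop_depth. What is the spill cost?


uses + defs = 30 + 2 = 32
10^0 = 1
Spill cost = 32 * 1 = 32

32


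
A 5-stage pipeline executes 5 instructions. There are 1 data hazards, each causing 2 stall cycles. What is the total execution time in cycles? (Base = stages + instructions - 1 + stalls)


Base cycles = 5 + 5 - 1 = 9
Total stalls = 1 * 2 = 2
Total = 9 + 2 = 11

11


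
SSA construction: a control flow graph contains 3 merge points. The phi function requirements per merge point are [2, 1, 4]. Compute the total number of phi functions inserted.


Total phi functions = sum of phi functions at each join node
= 2 + 1 + 4 = 7

7


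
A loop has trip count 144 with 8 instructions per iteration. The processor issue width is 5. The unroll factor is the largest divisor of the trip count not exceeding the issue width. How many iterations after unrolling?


Largest divisor of 144 <= 5 is 4
New iterations = 144 / 4 = 36

36


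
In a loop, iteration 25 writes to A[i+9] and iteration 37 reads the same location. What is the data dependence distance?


Distance = read iteration - write iteration
= 37 - 25 = 12

12


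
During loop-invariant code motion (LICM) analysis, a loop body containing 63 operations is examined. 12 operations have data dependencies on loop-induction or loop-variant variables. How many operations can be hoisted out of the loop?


Invariant candidates = total - loop-dependent
= 63 - 12 = 51

51


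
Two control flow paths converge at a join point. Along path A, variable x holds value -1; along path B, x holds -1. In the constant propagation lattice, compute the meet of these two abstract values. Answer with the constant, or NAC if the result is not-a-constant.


Meet operation: if both paths give the same constant, result is that constant; if they differ, result is NAC (not-a-constant).
Path A: -1, Path B: -1 -> equal
Result: constant -> -1

-1


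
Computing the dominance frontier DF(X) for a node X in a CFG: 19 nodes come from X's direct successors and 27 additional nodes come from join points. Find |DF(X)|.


DF(X) = direct successor contributions + join point contributions
= 19 + 27 = 46

46


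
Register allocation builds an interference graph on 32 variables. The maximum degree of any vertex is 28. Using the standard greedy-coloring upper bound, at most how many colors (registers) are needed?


Greedy coloring never needs more than (max_degree + 1) colors: when coloring a vertex, at most max_degree neighbors are already colored.
Upper bound = 28 + 1 = 29

29


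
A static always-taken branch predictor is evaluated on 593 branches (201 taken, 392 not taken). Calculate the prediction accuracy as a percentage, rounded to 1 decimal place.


Predictor: always-taken
Correct predictions = 201
Accuracy = 201 / 593 * 100 = 33.9%

33.9


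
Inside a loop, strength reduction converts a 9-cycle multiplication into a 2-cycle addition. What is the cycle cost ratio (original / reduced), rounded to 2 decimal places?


Ratio = mult_cost / add_cost = 9 / 2 = 4.5

4.5


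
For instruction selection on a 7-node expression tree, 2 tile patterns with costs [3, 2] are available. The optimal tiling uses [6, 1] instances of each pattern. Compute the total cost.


Total cost = sum(count_i * cost_i)
= 6*3 + 1*2
= 20

20


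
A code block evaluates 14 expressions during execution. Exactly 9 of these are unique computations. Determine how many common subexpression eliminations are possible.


CSE count = total expressions - unique expressions
= 14 - 9 = 5

5


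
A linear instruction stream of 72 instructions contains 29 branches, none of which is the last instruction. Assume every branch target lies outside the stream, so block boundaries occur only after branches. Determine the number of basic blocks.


With no in-sequence branch targets, the leaders are the first instruction plus the instruction after each branch.
Number of basic blocks = branches + 1
= 29 + 1 = 30

30


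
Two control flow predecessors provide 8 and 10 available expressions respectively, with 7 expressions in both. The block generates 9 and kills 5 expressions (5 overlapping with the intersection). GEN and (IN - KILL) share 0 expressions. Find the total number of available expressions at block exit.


IN = intersection of predecessors = 7
IN - KILL = 7 - 5 = 2
|OUT| = |GEN| + |IN - KILL| - |GEN ∩ (IN - KILL)| = 9 + 2 - 0 = 11

11


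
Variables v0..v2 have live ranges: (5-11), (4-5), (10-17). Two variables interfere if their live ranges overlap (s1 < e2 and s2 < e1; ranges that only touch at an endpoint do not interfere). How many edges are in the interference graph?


Check all pairs for overlapping intervals.
Two intervals (s1,e1) and (s2,e2) overlap if s1 < e2 and s2 < e1.
v0 (5-11) vs v1..v2: overlaps v2 -> 1
v1 (4-5) vs v2: overlaps none -> 0
Total overlapping pairs = 1 + 0 = 1

1


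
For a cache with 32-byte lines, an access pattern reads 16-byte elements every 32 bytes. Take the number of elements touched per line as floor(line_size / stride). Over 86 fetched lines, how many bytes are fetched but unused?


Elements per line = floor(32 / 32) = 1
Bytes used per line = 1 * 16 = 16
Wasted per line = 32 - 16 = 16
Total wasted = 16 * 86 = 1376

1376


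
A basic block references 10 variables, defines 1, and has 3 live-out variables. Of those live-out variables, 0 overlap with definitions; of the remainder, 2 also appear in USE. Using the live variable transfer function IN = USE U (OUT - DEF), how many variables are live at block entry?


OUT - DEF: 3 - 0 = 3
|IN| = |USE| + |OUT - DEF| - |USE ∩ (OUT - DEF)| = 10 + 3 - 2 = 11

11


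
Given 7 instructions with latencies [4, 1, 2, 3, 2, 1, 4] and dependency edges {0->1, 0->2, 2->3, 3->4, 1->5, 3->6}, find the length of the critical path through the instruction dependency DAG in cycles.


Compute longest path through dependency graph: dist(Ik) = max over predecessors of dist + latency(Ik).
dist(I0) = latency 4 = 4
dist(I1) = dist(I0) + 1 = 4 + 1 = 5
dist(I2) = dist(I0) + 2 = 4 + 2 = 6
dist(I3) = dist(I2) + 3 = 6 + 3 = 9
dist(I4) = dist(I3) + 2 = 9 + 2 = 11
dist(I5) = dist(I1) + 1 = 5 + 1 = 6
dist(I6) = dist(I3) + 4 = 9 + 4 = 13
Critical path = max dist = 13

13


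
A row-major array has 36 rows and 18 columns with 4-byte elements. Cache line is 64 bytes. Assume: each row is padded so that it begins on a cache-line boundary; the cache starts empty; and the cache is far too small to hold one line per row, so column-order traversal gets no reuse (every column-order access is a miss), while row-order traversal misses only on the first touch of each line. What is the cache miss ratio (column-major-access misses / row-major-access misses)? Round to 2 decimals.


Each row occupies 18 * 4 = 72 bytes and starts on a line boundary, so it spans ceil(72 / 64) = 2 cache lines.
Row-major traversal misses (one per line touched): 36 * ceil(18 * 4 / 64) = 72
Column-major traversal misses (no reuse, every access misses): 36 * 18 = 648
Ratio = 648 / 72 = 9.0

9.0


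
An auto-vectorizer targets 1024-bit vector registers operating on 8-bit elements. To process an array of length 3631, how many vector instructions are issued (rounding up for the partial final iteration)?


Width = 1024 / 8 = 128 elements per vector op
Iterations = ceil(3631 / 128) = 29

29


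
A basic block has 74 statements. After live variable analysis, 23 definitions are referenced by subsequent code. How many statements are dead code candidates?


Dead code = total statements - live definitions
= 74 - 23 = 51

51


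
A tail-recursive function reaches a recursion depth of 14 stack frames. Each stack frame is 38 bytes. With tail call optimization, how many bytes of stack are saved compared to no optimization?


Without TCO: 14 * 38 = 532 bytes
With TCO: reuse 1 frame = 38 bytes
Savings = 532 - 38 = 494

494


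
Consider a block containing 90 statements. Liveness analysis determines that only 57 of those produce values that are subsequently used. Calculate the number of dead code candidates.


Dead code = total statements - live definitions
= 90 - 57 = 33

33


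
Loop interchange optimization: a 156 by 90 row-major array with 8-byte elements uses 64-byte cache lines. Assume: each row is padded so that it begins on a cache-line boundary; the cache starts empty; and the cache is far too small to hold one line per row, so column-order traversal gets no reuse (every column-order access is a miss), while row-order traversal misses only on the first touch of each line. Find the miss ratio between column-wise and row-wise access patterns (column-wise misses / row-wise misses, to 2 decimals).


Each row occupies 90 * 8 = 720 bytes and starts on a line boundary, so it spans ceil(720 / 64) = 12 cache lines.
Row-major traversal misses (one per line touched): 156 * ceil(90 * 8 / 64) = 1872
Column-major traversal misses (no reuse, every access misses): 156 * 90 = 14040
Ratio = 14040 / 1872 = 7.5

7.5


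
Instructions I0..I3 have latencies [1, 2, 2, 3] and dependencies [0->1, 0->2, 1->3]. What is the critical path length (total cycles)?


Compute longest path through dependency graph: dist(Ik) = max over predecessors of dist + latency(Ik).
dist(I0) = latency 1 = 1
dist(I1) = dist(I0) + 2 = 1 + 2 = 3
dist(I2) = dist(I0) + 2 = 1 + 2 = 3
dist(I3) = dist(I1) + 3 = 3 + 3 = 6
Critical path = max dist = 6

6


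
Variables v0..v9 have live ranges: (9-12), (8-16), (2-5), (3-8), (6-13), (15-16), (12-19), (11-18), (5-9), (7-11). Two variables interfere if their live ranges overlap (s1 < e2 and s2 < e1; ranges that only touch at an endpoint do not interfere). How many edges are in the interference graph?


Check all pairs for overlapping intervals.
Two intervals (s1,e1) and (s2,e2) overlap if s1 < e2 and s2 < e1.
v0 (9-12) vs v1..v9: overlaps v1, v4, v7, v9 -> 4
v1 (8-16) vs v2..v9: overlaps v4, v5, v6, v7, v8, v9 -> 6
v2 (2-5) vs v3..v9: overlaps v3 -> 1
v3 (3-8) vs v4..v9: overlaps v4, v8, v9 -> 3
v4 (6-13) vs v5..v9: overlaps v6, v7, v8, v9 -> 4
v5 (15-16) vs v6..v9: overlaps v6, v7 -> 2
v6 (12-19) vs v7..v9: overlaps v7 -> 1
v7 (11-18) vs v8..v9: overlaps none -> 0
v8 (5-9) vs v9: overlaps v9 -> 1
Total overlapping pairs = 4 + 6 + 1 + 3 + 4 + 2 + 1 + 0 + 1 = 22

22


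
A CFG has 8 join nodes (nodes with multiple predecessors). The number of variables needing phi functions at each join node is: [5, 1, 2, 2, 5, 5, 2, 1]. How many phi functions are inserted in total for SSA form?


Total phi functions = sum of phi functions at each join node
= 5 + 1 + 2 + 2 + 5 + 5 + 2 + 1 = 23

23


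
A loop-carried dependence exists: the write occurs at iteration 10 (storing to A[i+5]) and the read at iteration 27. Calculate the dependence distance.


Distance = read iteration - write iteration
= 27 - 10 = 17

17


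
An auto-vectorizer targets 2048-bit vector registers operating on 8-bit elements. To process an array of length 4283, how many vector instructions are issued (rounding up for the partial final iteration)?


Width = 2048 / 8 = 256 elements per vector op
Iterations = ceil(4283 / 256) = 17

17


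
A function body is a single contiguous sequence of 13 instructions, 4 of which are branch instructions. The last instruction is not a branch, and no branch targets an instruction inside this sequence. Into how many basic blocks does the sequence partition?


With no in-sequence branch targets, the leaders are the first instruction plus the instruction after each branch.
Number of basic blocks = branches + 1
= 4 + 1 = 5

5


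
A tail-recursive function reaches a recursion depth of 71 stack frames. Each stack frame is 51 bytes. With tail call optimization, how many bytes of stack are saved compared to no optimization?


Without TCO: 71 * 51 = 3621 bytes
With TCO: reuse 1 frame = 51 bytes
Savings = 3621 - 51 = 3570

3570


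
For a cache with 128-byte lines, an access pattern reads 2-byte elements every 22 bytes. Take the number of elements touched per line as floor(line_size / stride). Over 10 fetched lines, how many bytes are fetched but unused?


Elements per line = floor(128 / 22) = 5
Bytes used per line = 5 * 2 = 10
Wasted per line = 128 - 10 = 118
Total wasted = 118 * 10 = 1180

1180


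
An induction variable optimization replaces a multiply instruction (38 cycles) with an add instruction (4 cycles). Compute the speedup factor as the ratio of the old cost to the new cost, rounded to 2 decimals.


Ratio = mult_cost / add_cost = 38 / 4 = 9.5

9.5


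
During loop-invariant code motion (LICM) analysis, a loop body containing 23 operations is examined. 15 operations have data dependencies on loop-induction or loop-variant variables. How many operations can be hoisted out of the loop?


Invariant candidates = total - loop-dependent
= 23 - 15 = 8

8


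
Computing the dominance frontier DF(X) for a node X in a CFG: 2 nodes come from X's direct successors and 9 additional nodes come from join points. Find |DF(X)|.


DF(X) = direct successor contributions + join point contributions
= 2 + 9 = 11

11


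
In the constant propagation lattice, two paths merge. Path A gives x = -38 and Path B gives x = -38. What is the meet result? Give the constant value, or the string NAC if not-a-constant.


Meet operation: if both paths give the same constant, result is that constant; if they differ, result is NAC (not-a-constant).
Path A: -38, Path B: -38 -> equal
Result: constant -> -38

-38


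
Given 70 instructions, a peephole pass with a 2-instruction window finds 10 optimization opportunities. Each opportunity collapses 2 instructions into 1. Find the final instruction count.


Each match removes 1 instructions.
Total removed = 10 * 1 = 10
Remaining = 70 - 10 = 60

60


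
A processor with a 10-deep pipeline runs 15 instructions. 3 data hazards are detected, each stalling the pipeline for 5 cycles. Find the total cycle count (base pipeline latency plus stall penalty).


Base cycles = 10 + 15 - 1 = 24
Total stalls = 3 * 5 = 15
Total = 24 + 15 = 39

39


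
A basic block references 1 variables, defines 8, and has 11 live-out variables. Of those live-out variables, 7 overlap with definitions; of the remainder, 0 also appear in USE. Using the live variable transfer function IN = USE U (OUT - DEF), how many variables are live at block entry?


OUT - DEF: 11 - 7 = 4
|IN| = |USE| + |OUT - DEF| - |USE ∩ (OUT - DEF)| = 1 + 4 - 0 = 5

5


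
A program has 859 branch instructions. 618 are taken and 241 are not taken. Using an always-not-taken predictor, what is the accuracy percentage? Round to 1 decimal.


Predictor: always-not-taken
Correct predictions = 241
Accuracy = 241 / 859 * 100 = 28.1%

28.1


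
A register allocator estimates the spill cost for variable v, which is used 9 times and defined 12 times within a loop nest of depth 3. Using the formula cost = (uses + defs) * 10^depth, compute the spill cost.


uses + defs = 9 + 12 = 21
10^3 = 1000
Spill cost = 21 * 1000 = 21000

21000


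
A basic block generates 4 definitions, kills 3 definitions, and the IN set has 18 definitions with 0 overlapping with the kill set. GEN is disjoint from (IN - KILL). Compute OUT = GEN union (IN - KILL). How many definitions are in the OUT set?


IN - KILL: 18 - 0 = 18 surviving definitions
OUT = GEN + surviving = 4 + 18 = 22

22


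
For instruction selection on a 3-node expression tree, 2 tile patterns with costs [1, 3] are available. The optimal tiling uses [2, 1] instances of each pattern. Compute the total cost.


Total cost = sum(count_i * cost_i)
= 2*1 + 1*3
= 5

5


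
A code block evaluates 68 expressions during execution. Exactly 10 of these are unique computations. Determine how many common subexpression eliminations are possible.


CSE count = total expressions - unique expressions
= 68 - 10 = 58

58


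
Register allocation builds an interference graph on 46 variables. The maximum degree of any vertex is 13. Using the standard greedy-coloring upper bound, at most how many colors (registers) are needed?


Greedy coloring never needs more than (max_degree + 1) colors: when coloring a vertex, at most max_degree neighbors are already colored.
Upper bound = 13 + 1 = 14

14


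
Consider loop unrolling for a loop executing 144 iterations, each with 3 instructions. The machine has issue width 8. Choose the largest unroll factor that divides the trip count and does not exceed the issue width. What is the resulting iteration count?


Largest divisor of 144 <= 8 is 8
New iterations = 144 / 8 = 18

18


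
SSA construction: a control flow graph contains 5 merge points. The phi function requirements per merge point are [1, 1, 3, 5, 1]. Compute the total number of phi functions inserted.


Total phi functions = sum of phi functions at each join node
= 1 + 1 + 3 + 5 + 1 = 11

11


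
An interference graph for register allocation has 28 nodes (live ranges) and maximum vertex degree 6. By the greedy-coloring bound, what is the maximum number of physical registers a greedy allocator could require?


Greedy coloring never needs more than (max_degree + 1) colors: when coloring a vertex, at most max_degree neighbors are already colored.
Upper bound = 6 + 1 = 7

7


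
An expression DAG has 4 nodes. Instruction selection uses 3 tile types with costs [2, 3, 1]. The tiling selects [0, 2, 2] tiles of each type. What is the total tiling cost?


Total cost = sum(count_i * cost_i)
= 0*2 + 2*3 + 2*1
= 8

8


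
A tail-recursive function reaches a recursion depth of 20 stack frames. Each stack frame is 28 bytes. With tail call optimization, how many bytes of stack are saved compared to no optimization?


Without TCO: 20 * 28 = 560 bytes
With TCO: reuse 1 frame = 28 bytes
Savings = 560 - 28 = 532

532


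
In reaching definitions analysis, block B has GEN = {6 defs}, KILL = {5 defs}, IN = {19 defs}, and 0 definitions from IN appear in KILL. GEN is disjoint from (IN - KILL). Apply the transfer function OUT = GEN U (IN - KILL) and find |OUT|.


IN - KILL: 19 - 0 = 19 surviving definitions
OUT = GEN + surviving = 6 + 19 = 25

25


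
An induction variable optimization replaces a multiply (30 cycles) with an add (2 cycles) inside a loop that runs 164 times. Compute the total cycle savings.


Per-iteration saving = 30 - 2 = 28
Total saved = 164 * 28 = 4592

4592


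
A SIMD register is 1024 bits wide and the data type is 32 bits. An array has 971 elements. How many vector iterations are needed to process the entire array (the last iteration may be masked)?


Width = 1024 / 32 = 32 elements per vector op
Iterations = ceil(971 / 32) = 31

31


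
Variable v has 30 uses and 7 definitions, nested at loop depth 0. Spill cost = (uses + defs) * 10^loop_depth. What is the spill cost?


uses + defs = 30 + 7 = 37
10^0 = 1
Spill cost = 37 * 1 = 37

37


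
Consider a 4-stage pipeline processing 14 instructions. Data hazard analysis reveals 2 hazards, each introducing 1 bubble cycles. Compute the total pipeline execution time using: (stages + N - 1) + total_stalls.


Base cycles = 4 + 14 - 1 = 17
Total stalls = 2 * 1 = 2
Total = 17 + 2 = 19

19


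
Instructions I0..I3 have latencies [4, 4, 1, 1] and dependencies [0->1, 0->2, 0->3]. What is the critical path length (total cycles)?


Compute longest path through dependency graph: dist(Ik) = max over predecessors of dist + latency(Ik).
dist(I0) = latency 4 = 4
dist(I1) = dist(I0) + 4 = 4 + 4 = 8
dist(I2) = dist(I0) + 1 = 4 + 1 = 5
dist(I3) = dist(I0) + 1 = 4 + 1 = 5
Critical path = max dist = 8

8


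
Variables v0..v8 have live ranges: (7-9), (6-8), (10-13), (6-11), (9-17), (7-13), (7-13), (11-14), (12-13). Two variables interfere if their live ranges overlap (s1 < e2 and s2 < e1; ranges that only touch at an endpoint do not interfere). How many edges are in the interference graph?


Check all pairs for overlapping intervals.
Two intervals (s1,e1) and (s2,e2) overlap if s1 < e2 and s2 < e1.
v0 (7-9) vs v1..v8: overlaps v1, v3, v5, v6 -> 4
v1 (6-8) vs v2..v8: overlaps v3, v5, v6 -> 3
v2 (10-13) vs v3..v8: overlaps v3, v4, v5, v6, v7, v8 -> 6
v3 (6-11) vs v4..v8: overlaps v4, v5, v6 -> 3
v4 (9-17) vs v5..v8: overlaps v5, v6, v7, v8 -> 4
v5 (7-13) vs v6..v8: overlaps v6, v7, v8 -> 3
v6 (7-13) vs v7..v8: overlaps v7, v8 -> 2
v7 (11-14) vs v8: overlaps v8 -> 1
Total overlapping pairs = 4 + 3 + 6 + 3 + 4 + 3 + 2 + 1 = 26

26


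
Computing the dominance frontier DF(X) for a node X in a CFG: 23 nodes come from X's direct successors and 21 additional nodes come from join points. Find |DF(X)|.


DF(X) = direct successor contributions + join point contributions
= 23 + 21 = 44

44


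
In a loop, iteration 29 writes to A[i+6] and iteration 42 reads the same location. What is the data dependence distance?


Distance = read iteration - write iteration
= 42 - 29 = 13

13


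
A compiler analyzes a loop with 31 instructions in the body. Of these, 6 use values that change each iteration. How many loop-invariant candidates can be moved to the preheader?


Invariant candidates = total - loop-dependent
= 31 - 6 = 25

25


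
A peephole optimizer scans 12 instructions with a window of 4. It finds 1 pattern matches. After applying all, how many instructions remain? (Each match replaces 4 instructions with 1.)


Each match removes 3 instructions.
Total removed = 1 * 3 = 3
Remaining = 12 - 3 = 9

9


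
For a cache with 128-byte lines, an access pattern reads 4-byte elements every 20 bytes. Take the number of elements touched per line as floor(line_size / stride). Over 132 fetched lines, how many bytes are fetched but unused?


Elements per line = floor(128 / 20) = 6
Bytes used per line = 6 * 4 = 24
Wasted per line = 128 - 24 = 104
Total wasted = 104 * 132 = 13728

13728


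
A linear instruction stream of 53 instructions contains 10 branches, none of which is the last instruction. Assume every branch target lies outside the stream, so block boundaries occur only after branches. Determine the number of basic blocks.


With no in-sequence branch targets, the leaders are the first instruction plus the instruction after each branch.
Number of basic blocks = branches + 1
= 10 + 1 = 11

11


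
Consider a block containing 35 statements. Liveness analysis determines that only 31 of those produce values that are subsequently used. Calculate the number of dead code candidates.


Dead code = total statements - live definitions
= 35 - 31 = 4

4


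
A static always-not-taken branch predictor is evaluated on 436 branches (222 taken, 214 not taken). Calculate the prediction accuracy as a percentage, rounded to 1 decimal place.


Predictor: always-not-taken
Correct predictions = 214
Accuracy = 214 / 436 * 100 = 49.1%

49.1


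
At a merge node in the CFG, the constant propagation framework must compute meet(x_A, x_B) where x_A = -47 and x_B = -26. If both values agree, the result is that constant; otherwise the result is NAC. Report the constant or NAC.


Meet operation: if both paths give the same constant, result is that constant; if they differ, result is NAC (not-a-constant).
Path A: -47, Path B: -26 -> differ
Result: not-a-constant -> NAC

NAC


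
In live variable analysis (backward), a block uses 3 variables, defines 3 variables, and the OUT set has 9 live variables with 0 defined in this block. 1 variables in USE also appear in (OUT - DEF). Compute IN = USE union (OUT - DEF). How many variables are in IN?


OUT - DEF: 9 - 0 = 9
|IN| = |USE| + |OUT - DEF| - |USE ∩ (OUT - DEF)| = 3 + 9 - 1 = 11

11


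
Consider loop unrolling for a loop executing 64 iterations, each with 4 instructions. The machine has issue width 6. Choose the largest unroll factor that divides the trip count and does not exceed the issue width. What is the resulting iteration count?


Largest divisor of 64 <= 6 is 4
New iterations = 64 / 4 = 16

16


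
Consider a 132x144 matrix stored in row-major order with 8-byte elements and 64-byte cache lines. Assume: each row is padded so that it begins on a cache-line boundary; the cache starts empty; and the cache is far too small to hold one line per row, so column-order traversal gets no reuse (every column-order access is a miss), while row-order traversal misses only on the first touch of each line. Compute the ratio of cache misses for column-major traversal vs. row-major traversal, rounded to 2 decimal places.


Each row occupies 144 * 8 = 1152 bytes and starts on a line boundary, so it spans ceil(1152 / 64) = 18 cache lines.
Row-major traversal misses (one per line touched): 132 * ceil(144 * 8 / 64) = 2376
Column-major traversal misses (no reuse, every access misses): 132 * 144 = 19008
Ratio = 19008 / 2376 = 8.0

8.0


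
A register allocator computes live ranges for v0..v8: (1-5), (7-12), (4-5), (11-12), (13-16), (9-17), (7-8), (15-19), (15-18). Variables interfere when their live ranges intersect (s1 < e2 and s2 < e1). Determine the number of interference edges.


Check all pairs for overlapping intervals.
Two intervals (s1,e1) and (s2,e2) overlap if s1 < e2 and s2 < e1.
v0 (1-5) vs v1..v8: overlaps v2 -> 1
v1 (7-12) vs v2..v8: overlaps v3, v5, v6 -> 3
v2 (4-5) vs v3..v8: overlaps none -> 0
v3 (11-12) vs v4..v8: overlaps v5 -> 1
v4 (13-16) vs v5..v8: overlaps v5, v7, v8 -> 3
v5 (9-17) vs v6..v8: overlaps v7, v8 -> 2
v6 (7-8) vs v7..v8: overlaps none -> 0
v7 (15-19) vs v8: overlaps v8 -> 1
Total overlapping pairs = 1 + 3 + 0 + 1 + 3 + 2 + 0 + 1 = 11

11


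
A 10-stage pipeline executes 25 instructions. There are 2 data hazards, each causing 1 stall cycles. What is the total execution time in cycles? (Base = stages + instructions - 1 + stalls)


Base cycles = 10 + 25 - 1 = 34
Total stalls = 2 * 1 = 2
Total = 34 + 2 = 36

36


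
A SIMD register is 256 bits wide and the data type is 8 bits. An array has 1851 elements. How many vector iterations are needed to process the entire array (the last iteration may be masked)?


Width = 256 / 8 = 32 elements per vector op
Iterations = ceil(1851 / 32) = 58

58


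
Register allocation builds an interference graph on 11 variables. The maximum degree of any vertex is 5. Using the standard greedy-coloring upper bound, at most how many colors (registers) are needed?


Greedy coloring never needs more than (max_degree + 1) colors: when coloring a vertex, at most max_degree neighbors are already colored.
Upper bound = 5 + 1 = 6

6


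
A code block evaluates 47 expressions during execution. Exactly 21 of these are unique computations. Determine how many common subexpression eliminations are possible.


CSE count = total expressions - unique expressions
= 47 - 21 = 26

26


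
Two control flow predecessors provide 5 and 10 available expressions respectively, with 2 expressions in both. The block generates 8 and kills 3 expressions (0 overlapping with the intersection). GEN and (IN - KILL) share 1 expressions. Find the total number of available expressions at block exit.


IN = intersection of predecessors = 2
IN - KILL = 2 - 0 = 2
|OUT| = |GEN| + |IN - KILL| - |GEN ∩ (IN - KILL)| = 8 + 2 - 1 = 9

9


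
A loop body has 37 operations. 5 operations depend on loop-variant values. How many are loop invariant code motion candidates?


Invariant candidates = total - loop-dependent
= 37 - 5 = 32

32


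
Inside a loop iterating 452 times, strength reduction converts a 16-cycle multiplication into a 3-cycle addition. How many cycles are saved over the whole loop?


Per-iteration saving = 16 - 3 = 13
Total saved = 452 * 13 = 5876

5876


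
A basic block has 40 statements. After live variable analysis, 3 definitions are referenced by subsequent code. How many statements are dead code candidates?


Dead code = total statements - live definitions
= 40 - 3 = 37

37


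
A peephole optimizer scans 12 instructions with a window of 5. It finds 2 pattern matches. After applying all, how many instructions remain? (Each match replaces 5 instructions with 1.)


Each match removes 4 instructions.
Total removed = 2 * 4 = 8
Remaining = 12 - 8 = 4

4


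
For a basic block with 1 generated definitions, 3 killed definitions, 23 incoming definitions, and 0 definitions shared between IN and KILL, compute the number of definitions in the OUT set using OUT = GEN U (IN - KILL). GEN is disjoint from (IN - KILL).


IN - KILL: 23 - 0 = 23 surviving definitions
OUT = GEN + surviving = 1 + 23 = 24

24


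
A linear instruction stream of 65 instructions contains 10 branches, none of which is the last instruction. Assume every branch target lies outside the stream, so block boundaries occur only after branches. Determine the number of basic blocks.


With no in-sequence branch targets, the leaders are the first instruction plus the instruction after each branch.
Number of basic blocks = branches + 1
= 10 + 1 = 11

11


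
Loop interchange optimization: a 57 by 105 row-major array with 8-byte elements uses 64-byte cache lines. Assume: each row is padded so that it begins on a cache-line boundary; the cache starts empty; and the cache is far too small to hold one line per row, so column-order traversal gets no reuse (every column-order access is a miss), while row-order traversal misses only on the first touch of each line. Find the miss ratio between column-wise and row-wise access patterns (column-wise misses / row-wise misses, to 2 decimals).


Each row occupies 105 * 8 = 840 bytes and starts on a line boundary, so it spans ceil(840 / 64) = 14 cache lines.
Row-major traversal misses (one per line touched): 57 * ceil(105 * 8 / 64) = 798
Column-major traversal misses (no reuse, every access misses): 57 * 105 = 5985
Ratio = 5985 / 798 = 7.5

7.5


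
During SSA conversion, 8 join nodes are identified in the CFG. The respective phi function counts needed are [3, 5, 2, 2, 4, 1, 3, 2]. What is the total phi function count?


Total phi functions = sum of phi functions at each join node
= 3 + 5 + 2 + 2 + 4 + 1 + 3 + 2 = 22

22


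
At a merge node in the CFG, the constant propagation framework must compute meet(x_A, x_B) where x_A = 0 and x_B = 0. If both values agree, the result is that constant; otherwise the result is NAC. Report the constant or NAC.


Meet operation: if both paths give the same constant, result is that constant; if they differ, result is NAC (not-a-constant).
Path A: 0, Path B: 0 -> equal
Result: constant -> 0

0


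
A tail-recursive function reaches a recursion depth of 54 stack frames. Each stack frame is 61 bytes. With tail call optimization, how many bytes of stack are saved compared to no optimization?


Without TCO: 54 * 61 = 3294 bytes
With TCO: reuse 1 frame = 61 bytes
Savings = 3294 - 61 = 3233

3233


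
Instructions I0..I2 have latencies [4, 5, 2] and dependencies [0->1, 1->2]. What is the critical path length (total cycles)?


Compute longest path through dependency graph: dist(Ik) = max over predecessors of dist + latency(Ik).
dist(I0) = latency 4 = 4
dist(I1) = dist(I0) + 5 = 4 + 5 = 9
dist(I2) = dist(I1) + 2 = 9 + 2 = 11
Critical path = max dist = 11

11


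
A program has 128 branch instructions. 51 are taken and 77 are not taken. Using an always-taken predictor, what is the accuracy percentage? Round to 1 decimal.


Predictor: always-taken
Correct predictions = 51
Accuracy = 51 / 128 * 100 = 39.8%

39.8


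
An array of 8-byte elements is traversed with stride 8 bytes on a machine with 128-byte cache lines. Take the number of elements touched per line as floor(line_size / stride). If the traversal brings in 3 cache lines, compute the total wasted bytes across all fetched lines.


Elements per line = floor(128 / 8) = 16
Bytes used per line = 16 * 8 = 128
Wasted per line = 128 - 128 = 0
Total wasted = 0 * 3 = 0

0


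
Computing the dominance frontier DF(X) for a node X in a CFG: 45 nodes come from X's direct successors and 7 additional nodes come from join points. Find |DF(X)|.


DF(X) = direct successor contributions + join point contributions
= 45 + 7 = 52

52


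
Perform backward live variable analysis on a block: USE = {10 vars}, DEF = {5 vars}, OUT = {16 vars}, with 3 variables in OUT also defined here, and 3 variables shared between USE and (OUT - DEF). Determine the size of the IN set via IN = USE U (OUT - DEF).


OUT - DEF: 16 - 3 = 13
|IN| = |USE| + |OUT - DEF| - |USE ∩ (OUT - DEF)| = 10 + 13 - 3 = 20

20


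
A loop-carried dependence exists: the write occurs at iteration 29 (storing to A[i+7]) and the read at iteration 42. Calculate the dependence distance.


Distance = read iteration - write iteration
= 42 - 29 = 13

13


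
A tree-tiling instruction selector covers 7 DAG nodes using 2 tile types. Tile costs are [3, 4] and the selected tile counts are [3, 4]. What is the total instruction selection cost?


Total cost = sum(count_i * cost_i)
= 3*3 + 4*4
= 25

25


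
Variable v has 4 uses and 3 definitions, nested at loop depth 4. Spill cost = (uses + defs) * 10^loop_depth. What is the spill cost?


uses + defs = 4 + 3 = 7
10^4 = 10000
Spill cost = 7 * 10000 = 70000

70000


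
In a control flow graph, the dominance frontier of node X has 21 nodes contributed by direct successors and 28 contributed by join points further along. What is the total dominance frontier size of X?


DF(X) = direct successor contributions + join point contributions
= 21 + 28 = 49

49


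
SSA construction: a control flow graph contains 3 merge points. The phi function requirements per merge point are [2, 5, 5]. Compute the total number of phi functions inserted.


Total phi functions = sum of phi functions at each join node
= 2 + 5 + 5 = 12

12


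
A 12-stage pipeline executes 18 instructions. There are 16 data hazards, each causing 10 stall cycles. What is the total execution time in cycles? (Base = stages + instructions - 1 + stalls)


Base cycles = 12 + 18 - 1 = 29
Total stalls = 16 * 10 = 160
Total = 29 + 160 = 189

189


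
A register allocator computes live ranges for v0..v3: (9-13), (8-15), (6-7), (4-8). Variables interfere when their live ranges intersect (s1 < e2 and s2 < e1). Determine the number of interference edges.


Check all pairs for overlapping intervals.
Two intervals (s1,e1) and (s2,e2) overlap if s1 < e2 and s2 < e1.
v0 (9-13) vs v1..v3: overlaps v1 -> 1
v1 (8-15) vs v2..v3: overlaps none -> 0
v2 (6-7) vs v3: overlaps v3 -> 1
Total overlapping pairs = 1 + 0 + 1 = 2

2


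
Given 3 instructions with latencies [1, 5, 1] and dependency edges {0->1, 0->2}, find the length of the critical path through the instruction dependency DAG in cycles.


Compute longest path through dependency graph: dist(Ik) = max over predecessors of dist + latency(Ik).
dist(I0) = latency 1 = 1
dist(I1) = dist(I0) + 5 = 1 + 5 = 6
dist(I2) = dist(I0) + 1 = 1 + 1 = 2
Critical path = max dist = 6

6


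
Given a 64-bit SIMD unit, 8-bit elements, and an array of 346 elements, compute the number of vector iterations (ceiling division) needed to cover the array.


Width = 64 / 8 = 8 elements per vector op
Iterations = ceil(346 / 8) = 44

44


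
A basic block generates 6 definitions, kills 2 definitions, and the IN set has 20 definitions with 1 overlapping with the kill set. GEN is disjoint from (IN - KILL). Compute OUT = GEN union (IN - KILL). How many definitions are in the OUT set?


IN - KILL: 20 - 1 = 19 surviving definitions
OUT = GEN + surviving = 6 + 19 = 25

25


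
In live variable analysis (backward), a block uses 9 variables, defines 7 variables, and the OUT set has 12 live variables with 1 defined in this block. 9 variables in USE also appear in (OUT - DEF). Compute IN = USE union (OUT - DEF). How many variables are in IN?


OUT - DEF: 12 - 1 = 11
|IN| = |USE| + |OUT - DEF| - |USE ∩ (OUT - DEF)| = 9 + 11 - 9 = 11

11


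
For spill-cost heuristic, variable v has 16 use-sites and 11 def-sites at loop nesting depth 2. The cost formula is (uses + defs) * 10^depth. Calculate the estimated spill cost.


uses + defs = 16 + 11 = 27
10^2 = 100
Spill cost = 27 * 100 = 2700

2700


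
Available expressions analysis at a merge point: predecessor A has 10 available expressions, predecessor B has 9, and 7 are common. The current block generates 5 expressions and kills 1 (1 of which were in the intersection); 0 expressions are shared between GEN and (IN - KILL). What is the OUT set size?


IN = intersection of predecessors = 7
IN - KILL = 7 - 1 = 6
|OUT| = |GEN| + |IN - KILL| - |GEN ∩ (IN - KILL)| = 5 + 6 - 0 = 11

11


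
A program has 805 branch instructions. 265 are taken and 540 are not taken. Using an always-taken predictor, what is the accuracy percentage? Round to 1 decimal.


Predictor: always-taken
Correct predictions = 265
Accuracy = 265 / 805 * 100 = 32.9%

32.9


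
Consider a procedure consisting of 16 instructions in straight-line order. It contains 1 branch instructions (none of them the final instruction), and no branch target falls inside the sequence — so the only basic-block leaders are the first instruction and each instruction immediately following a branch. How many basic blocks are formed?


With no in-sequence branch targets, the leaders are the first instruction plus the instruction after each branch.
Number of basic blocks = branches + 1
= 1 + 1 = 2

2


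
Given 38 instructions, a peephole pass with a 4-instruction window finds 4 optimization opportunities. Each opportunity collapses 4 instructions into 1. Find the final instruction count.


Each match removes 3 instructions.
Total removed = 4 * 3 = 12
Remaining = 38 - 12 = 26

26


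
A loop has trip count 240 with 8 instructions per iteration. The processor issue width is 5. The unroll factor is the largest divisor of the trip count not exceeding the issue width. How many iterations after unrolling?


Largest divisor of 240 <= 5 is 5
New iterations = 240 / 5 = 48

48
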